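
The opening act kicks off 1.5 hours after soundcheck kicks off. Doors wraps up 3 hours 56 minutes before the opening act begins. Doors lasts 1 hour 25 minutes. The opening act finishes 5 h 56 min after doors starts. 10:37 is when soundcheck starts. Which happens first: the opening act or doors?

The opening act starts at 10:37 + 90 min = 12:07.
Doors ends at 12:07 − 236 min = 08:11.
Doors starts at 08:11 − 85 min = 06:46.
The opening act starts at 12:07 and doors starts at 06:46, so doors is first.

doors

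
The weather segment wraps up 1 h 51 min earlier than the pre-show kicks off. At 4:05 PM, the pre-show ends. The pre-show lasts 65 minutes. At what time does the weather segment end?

The pre-show starts at 4:05 PM − 65 min = 3:00 PM.
The weather segment ends at 3:00 PM − 111 min = 1:09 PM.

1:09 PM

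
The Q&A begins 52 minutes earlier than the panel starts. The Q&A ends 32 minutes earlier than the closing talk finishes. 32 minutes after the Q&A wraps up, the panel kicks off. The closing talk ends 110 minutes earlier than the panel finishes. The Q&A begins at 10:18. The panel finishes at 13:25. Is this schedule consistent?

No

The closing talk ends at 13:25 − 110 min = 11:35.
The Q&A ends at 11:35 − 32 min = 11:03.
The panel starts at 11:03 + 32 min = 11:35.
The Q&A starts at 11:35 − 52 min = 10:43.
But the Q&A is also said to start at 10:18 — a 25-minute conflict.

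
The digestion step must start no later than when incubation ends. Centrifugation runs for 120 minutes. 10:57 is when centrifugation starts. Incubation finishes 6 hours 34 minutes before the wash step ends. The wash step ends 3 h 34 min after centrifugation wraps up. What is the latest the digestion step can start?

09:57

Centrifugation ends at 10:57 + 120 min = 12:57.
The wash step ends at 12:57 + 214 min = 16:31.
Incubation ends at 16:31 − 394 min = 09:57.
The digestion step is bounded by incubation, so the latest it can start is 09:57.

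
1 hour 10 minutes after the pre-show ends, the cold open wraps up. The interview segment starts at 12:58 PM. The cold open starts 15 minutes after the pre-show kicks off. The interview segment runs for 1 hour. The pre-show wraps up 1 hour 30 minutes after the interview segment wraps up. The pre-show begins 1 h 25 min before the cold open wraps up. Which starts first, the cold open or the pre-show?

the pre-show

The interview segment ends at 12:58 PM + 60 min = 1:58 PM.
The pre-show ends at 1:58 PM + 90 min = 3:28 PM.
The cold open ends at 3:28 PM + 70 min = 4:38 PM.
The pre-show starts at 4:38 PM − 85 min = 3:13 PM.
The cold open starts at 3:13 PM + 15 min = 3:28 PM.
The cold open starts at 3:28 PM and the pre-show starts at 3:13 PM, so the pre-show is first.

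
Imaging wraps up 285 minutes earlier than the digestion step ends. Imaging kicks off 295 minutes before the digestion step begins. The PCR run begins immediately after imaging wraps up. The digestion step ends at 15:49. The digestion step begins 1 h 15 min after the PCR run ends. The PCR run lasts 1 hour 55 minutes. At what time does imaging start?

Imaging ends at 15:49 − 285 min = 11:04.
So the PCR run starts at 11:04.
The PCR run ends at 11:04 + 115 min = 12:59.
The digestion step starts at 12:59 + 75 min = 14:14.
Imaging starts at 14:14 − 295 min = 09:19.

09:19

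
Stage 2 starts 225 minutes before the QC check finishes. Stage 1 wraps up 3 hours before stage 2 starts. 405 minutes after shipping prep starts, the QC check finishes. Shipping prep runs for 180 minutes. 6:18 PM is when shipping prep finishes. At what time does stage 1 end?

3:18 PM

Shipping prep starts at 6:18 PM − 180 min = 3:18 PM.
The QC check ends at 3:18 PM + 405 min = 10:03 PM.
Stage 2 starts at 10:03 PM − 225 min = 6:18 PM.
Stage 1 ends at 6:18 PM − 180 min = 3:18 PM.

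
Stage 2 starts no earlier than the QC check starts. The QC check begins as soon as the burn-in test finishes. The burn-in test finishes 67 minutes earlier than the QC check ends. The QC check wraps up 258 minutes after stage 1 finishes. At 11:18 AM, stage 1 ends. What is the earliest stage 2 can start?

The QC check ends at 11:18 AM + 258 min = 3:36 PM.
The burn-in test ends at 3:36 PM − 67 min = 2:29 PM.
So the QC check starts at 2:29 PM.
Stage 2 is bounded by the QC check, so the earliest it can start is 2:29 PM.

2:29 PM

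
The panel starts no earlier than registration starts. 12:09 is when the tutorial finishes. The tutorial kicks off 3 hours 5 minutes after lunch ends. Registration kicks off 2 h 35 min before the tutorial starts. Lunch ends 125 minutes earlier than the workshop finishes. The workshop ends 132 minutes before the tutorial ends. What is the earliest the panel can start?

08:22

The workshop ends at 12:09 − 132 min = 09:57.
Lunch ends at 09:57 − 125 min = 07:52.
The tutorial starts at 07:52 + 185 min = 10:57.
Registration starts at 10:57 − 155 min = 08:22.
The panel is bounded by registration, so the earliest it can start is 08:22.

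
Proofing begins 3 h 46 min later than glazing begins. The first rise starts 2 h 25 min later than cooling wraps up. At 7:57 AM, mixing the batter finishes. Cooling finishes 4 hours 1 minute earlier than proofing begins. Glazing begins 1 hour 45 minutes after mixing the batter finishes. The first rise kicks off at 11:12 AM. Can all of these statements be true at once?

Glazing starts at 7:57 AM + 105 min = 9:42 AM.
Proofing starts at 9:42 AM + 226 min = 1:28 PM.
Cooling ends at 1:28 PM − 241 min = 9:27 AM.
The first rise starts at 9:27 AM + 145 min = 11:52 AM.
But the first rise is also said to start at 11:12 AM — a 40-minute conflict.

No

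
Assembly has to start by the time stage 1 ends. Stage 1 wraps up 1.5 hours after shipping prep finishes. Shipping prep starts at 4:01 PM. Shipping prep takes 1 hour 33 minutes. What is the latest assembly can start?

Shipping prep ends at 4:01 PM + 93 min = 5:34 PM.
Stage 1 ends at 5:34 PM + 90 min = 7:04 PM.
Assembly is bounded by stage 1, so the latest it can start is 7:04 PM.

7:04 PM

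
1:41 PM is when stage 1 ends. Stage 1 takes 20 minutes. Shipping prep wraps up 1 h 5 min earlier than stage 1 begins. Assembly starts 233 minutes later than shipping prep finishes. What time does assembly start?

4:09 PM

Stage 1 starts at 1:41 PM − 20 min = 1:21 PM.
Shipping prep ends at 1:21 PM − 65 min = 12:16 PM.
Assembly starts at 12:16 PM + 233 min = 4:09 PM.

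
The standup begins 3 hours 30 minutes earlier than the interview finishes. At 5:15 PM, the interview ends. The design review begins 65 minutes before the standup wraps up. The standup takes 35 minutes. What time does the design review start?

The standup starts at 5:15 PM − 210 min = 1:45 PM.
The standup ends at 1:45 PM + 35 min = 2:20 PM.
The design review starts at 2:20 PM − 65 min = 1:15 PM.

1:15 PM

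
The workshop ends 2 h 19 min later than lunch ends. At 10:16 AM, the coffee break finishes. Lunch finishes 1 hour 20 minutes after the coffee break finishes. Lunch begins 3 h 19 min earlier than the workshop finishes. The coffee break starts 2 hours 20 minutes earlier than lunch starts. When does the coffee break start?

8:16 AM

Lunch ends at 10:16 AM + 80 min = 11:36 AM.
The workshop ends at 11:36 AM + 139 min = 1:55 PM.
Lunch starts at 1:55 PM − 199 min = 10:36 AM.
The coffee break starts at 10:36 AM − 140 min = 8:16 AM.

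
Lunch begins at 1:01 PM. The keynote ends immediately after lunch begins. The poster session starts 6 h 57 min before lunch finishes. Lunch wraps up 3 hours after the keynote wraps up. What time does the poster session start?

The keynote ends at 1:01 PM.
Lunch ends at 1:01 PM + 180 min = 4:01 PM.
The poster session starts at 4:01 PM − 417 min = 9:04 AM.

9:04 AM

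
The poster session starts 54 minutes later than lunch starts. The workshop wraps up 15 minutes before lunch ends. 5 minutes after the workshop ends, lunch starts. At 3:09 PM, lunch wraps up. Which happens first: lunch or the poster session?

lunch

The workshop ends at 3:09 PM − 15 min = 2:54 PM.
Lunch starts at 2:54 PM + 5 min = 2:59 PM.
The poster session starts at 2:59 PM + 54 min = 3:53 PM.
Lunch starts at 2:59 PM and the poster session starts at 3:53 PM, so lunch is first.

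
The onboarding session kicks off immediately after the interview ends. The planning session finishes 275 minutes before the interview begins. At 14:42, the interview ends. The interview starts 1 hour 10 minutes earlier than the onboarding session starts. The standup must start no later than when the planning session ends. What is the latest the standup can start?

08:57

The onboarding session starts at 14:42.
The interview starts at 14:42 − 70 min = 13:32.
The planning session ends at 13:32 − 275 min = 08:57.
The standup is bounded by the planning session, so the latest it can start is 08:57.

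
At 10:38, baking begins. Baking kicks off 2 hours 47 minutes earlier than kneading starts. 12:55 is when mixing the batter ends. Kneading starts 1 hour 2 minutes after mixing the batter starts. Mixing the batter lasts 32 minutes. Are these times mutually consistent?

Yes

Mixing the batter starts at 12:55 − 32 min = 12:23.
Kneading starts at 12:23 + 62 min = 13:25.
Baking starts at 13:25 − 167 min = 10:38.
That matches the stated 10:38, so the schedule is consistent.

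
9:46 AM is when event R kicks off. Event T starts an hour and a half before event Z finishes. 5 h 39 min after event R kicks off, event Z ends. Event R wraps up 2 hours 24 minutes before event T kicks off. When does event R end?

11:31 AM

Event Z ends at 9:46 AM + 339 min = 3:25 PM.
Event T starts at 3:25 PM − 90 min = 1:55 PM.
Event R ends at 1:55 PM − 144 min = 11:31 AM.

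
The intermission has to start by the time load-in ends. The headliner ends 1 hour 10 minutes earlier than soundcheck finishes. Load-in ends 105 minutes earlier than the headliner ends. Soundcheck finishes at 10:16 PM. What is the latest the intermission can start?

The headliner ends at 10:16 PM − 70 min = 9:06 PM.
Load-in ends at 9:06 PM − 105 min = 7:21 PM.
The intermission is bounded by load-in, so the latest it can start is 7:21 PM.

7:21 PM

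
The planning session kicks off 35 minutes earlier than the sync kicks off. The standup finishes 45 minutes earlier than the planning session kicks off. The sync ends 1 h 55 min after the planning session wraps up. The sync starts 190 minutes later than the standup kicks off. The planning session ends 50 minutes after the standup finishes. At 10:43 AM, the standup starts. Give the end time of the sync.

3:18 PM

The sync starts at 10:43 AM + 190 min = 1:53 PM.
The planning session starts at 1:53 PM − 35 min = 1:18 PM.
The standup ends at 1:18 PM − 45 min = 12:33 PM.
The planning session ends at 12:33 PM + 50 min = 1:23 PM.
The sync ends at 1:23 PM + 115 min = 3:18 PM.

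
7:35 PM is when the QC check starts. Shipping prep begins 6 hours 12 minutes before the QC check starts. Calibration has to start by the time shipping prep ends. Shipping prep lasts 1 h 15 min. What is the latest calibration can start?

Shipping prep starts at 7:35 PM − 372 min = 1:23 PM.
Shipping prep ends at 1:23 PM + 75 min = 2:38 PM.
Calibration is bounded by shipping prep, so the latest it can start is 2:38 PM.

2:38 PM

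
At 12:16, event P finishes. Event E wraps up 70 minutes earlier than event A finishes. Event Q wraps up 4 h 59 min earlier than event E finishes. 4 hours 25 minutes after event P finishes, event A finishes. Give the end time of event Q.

Event A ends at 12:16 + 265 min = 16:41.
Event E ends at 16:41 − 70 min = 15:31.
Event Q ends at 15:31 − 299 min = 10:32.

10:32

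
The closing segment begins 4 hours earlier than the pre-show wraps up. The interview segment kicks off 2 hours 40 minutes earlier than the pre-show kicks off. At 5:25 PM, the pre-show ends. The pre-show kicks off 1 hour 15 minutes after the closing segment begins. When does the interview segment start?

The closing segment starts at 5:25 PM − 240 min = 1:25 PM.
The pre-show starts at 1:25 PM + 75 min = 2:40 PM.
The interview segment starts at 2:40 PM − 160 min = 12:00 PM.

12:00 PM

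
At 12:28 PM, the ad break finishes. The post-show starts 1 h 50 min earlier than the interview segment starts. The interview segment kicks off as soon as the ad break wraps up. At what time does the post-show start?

10:38 AM

The interview segment starts at 12:28 PM.
The post-show starts at 12:28 PM − 110 min = 10:38 AM.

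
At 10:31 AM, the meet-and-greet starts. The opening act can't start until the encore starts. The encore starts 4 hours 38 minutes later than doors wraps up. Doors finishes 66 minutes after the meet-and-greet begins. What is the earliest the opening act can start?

4:15 PM

Doors ends at 10:31 AM + 66 min = 11:37 AM.
The encore starts at 11:37 AM + 278 min = 4:15 PM.
The opening act is bounded by the encore, so the earliest it can start is 4:15 PM.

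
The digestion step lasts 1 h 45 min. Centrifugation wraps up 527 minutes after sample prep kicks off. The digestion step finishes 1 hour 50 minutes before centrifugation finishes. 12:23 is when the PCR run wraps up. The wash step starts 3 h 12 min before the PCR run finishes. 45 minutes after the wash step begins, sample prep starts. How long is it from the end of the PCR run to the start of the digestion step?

The wash step starts at 12:23 − 192 min = 09:11.
Sample prep starts at 09:11 + 45 min = 09:56.
Centrifugation ends at 09:56 + 527 min = 18:43.
The digestion step ends at 18:43 − 110 min = 16:53.
The digestion step starts at 16:53 − 105 min = 15:08.
From 12:23 to 15:08 is 165 minutes.

165 minutes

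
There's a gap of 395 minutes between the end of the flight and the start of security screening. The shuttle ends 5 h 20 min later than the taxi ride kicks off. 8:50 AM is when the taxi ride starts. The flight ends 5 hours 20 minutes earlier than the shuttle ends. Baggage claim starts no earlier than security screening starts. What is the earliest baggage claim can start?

The shuttle ends at 8:50 AM + 320 min = 2:10 PM.
The flight ends at 2:10 PM − 320 min = 8:50 AM.
Security screening starts at 8:50 AM + 395 min = 3:25 PM.
Baggage claim is bounded by security screening, so the earliest it can start is 3:25 PM.

3:25 PM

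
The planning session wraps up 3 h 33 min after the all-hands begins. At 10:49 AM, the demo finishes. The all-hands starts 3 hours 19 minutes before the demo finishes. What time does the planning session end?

11:03 AM

The all-hands starts at 10:49 AM − 199 min = 7:30 AM.
The planning session ends at 7:30 AM + 213 min = 11:03 AM.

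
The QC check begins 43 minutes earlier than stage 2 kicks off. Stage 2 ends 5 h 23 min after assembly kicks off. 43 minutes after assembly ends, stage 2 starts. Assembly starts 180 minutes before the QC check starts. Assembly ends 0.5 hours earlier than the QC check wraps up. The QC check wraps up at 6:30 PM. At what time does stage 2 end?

Assembly ends at 6:30 PM − 30 min = 6:00 PM.
Stage 2 starts at 6:00 PM + 43 min = 6:43 PM.
The QC check starts at 6:43 PM − 43 min = 6:00 PM.
Assembly starts at 6:00 PM − 180 min = 3:00 PM.
Stage 2 ends at 3:00 PM + 323 min = 8:23 PM.

8:23 PM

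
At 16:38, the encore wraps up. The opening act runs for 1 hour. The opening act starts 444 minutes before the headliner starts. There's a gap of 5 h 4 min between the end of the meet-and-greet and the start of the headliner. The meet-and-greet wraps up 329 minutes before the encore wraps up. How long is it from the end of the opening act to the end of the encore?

The meet-and-greet ends at 16:38 − 329 min = 11:09.
The headliner starts at 11:09 + 304 min = 16:13.
The opening act starts at 16:13 − 444 min = 08:49.
The opening act ends at 08:49 + 60 min = 09:49.
From 09:49 to 16:38 is 6 hours 49 minutes.

6 hours 49 minutes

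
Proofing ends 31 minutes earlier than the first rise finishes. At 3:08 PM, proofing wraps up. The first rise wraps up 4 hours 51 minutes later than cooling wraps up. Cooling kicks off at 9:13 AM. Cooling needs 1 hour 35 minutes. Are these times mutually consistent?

Cooling ends at 9:13 AM + 95 min = 10:48 AM.
The first rise ends at 10:48 AM + 291 min = 3:39 PM.
Proofing ends at 3:39 PM − 31 min = 3:08 PM.
That matches the stated 3:08 PM, so the schedule is consistent.

Yes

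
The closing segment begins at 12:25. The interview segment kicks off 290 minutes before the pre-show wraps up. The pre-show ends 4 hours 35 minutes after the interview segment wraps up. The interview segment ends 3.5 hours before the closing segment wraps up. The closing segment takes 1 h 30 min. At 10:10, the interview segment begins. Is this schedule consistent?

Yes

The closing segment ends at 12:25 + 90 min = 13:55.
The interview segment ends at 13:55 − 210 min = 10:25.
The pre-show ends at 10:25 + 275 min = 15:00.
The interview segment starts at 15:00 − 290 min = 10:10.
That matches the stated 10:10, so the schedule is consistent.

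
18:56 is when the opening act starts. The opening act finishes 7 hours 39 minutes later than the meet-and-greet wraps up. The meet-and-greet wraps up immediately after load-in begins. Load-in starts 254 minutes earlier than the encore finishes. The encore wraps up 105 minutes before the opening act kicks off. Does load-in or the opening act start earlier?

The encore ends at 18:56 − 105 min = 17:11.
Load-in starts at 17:11 − 254 min = 12:57.
Load-in starts at 12:57 and the opening act starts at 18:56, so load-in is first.

load-in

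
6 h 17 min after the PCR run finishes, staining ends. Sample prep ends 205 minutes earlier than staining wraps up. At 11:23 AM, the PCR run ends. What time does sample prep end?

2:15 PM

Staining ends at 11:23 AM + 377 min = 5:40 PM.
Sample prep ends at 5:40 PM − 205 min = 2:15 PM.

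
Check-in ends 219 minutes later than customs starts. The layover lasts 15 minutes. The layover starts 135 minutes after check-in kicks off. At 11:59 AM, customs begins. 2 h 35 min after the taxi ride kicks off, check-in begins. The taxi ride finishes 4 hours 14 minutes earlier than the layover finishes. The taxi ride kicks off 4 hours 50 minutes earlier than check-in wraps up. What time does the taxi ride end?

11:39 AM

Check-in ends at 11:59 AM + 219 min = 3:38 PM.
The taxi ride starts at 3:38 PM − 290 min = 10:48 AM.
Check-in starts at 10:48 AM + 155 min = 1:23 PM.
The layover starts at 1:23 PM + 135 min = 3:38 PM.
The layover ends at 3:38 PM + 15 min = 3:53 PM.
The taxi ride ends at 3:53 PM − 254 min = 11:39 AM.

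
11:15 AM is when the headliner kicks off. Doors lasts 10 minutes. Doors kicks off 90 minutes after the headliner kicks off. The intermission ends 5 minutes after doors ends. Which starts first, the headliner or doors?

Doors starts at 11:15 AM + 90 min = 12:45 PM.
The headliner starts at 11:15 AM and doors starts at 12:45 PM, so the headliner is first.

the headliner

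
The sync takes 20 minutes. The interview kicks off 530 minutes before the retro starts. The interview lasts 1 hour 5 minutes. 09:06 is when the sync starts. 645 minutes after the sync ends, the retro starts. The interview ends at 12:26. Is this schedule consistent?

Yes

The sync ends at 09:06 + 20 min = 09:26.
The retro starts at 09:26 + 645 min = 20:11.
The interview starts at 20:11 − 530 min = 11:21.
The interview ends at 11:21 + 65 min = 12:26.
That matches the stated 12:26, so the schedule is consistent.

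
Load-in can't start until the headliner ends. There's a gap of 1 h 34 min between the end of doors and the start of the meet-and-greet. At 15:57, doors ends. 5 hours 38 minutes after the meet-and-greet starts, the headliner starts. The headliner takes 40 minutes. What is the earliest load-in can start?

The meet-and-greet starts at 15:57 + 94 min = 17:31.
The headliner starts at 17:31 + 338 min = 23:09.
The headliner ends at 23:09 + 40 min = 23:49.
Load-in is bounded by the headliner, so the earliest it can start is 23:49.

23:49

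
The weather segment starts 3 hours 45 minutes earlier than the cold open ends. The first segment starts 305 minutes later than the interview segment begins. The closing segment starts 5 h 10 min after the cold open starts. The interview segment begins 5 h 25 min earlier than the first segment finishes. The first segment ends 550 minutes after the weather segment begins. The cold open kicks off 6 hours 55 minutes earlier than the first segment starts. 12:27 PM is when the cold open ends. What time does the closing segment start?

3:47 PM

The weather segment starts at 12:27 PM − 225 min = 8:42 AM.
The first segment ends at 8:42 AM + 550 min = 5:52 PM.
The interview segment starts at 5:52 PM − 325 min = 12:27 PM.
The first segment starts at 12:27 PM + 305 min = 5:32 PM.
The cold open starts at 5:32 PM − 415 min = 10:37 AM.
The closing segment starts at 10:37 AM + 310 min = 3:47 PM.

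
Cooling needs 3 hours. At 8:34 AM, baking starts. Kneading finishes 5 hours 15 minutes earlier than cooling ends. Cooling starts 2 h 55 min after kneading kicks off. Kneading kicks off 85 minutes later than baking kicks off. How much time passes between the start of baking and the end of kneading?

Kneading starts at 8:34 AM + 85 min = 9:59 AM.
Cooling starts at 9:59 AM + 175 min = 12:54 PM.
Cooling ends at 12:54 PM + 180 min = 3:54 PM.
Kneading ends at 3:54 PM − 315 min = 10:39 AM.
From 8:34 AM to 10:39 AM is 2 hours 5 minutes.

2 hours 5 minutes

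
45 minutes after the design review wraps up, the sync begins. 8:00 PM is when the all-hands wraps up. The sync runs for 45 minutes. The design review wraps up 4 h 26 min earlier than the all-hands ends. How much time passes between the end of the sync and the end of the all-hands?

2 h 56 min

The design review ends at 8:00 PM − 266 min = 3:34 PM.
The sync starts at 3:34 PM + 45 min = 4:19 PM.
The sync ends at 4:19 PM + 45 min = 5:04 PM.
From 5:04 PM to 8:00 PM is 2 h 56 min.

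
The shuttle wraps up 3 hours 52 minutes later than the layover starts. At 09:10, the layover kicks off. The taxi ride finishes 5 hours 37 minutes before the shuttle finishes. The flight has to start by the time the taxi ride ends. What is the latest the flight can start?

07:25

The shuttle ends at 09:10 + 232 min = 13:02.
The taxi ride ends at 13:02 − 337 min = 07:25.
The flight is bounded by the taxi ride, so the latest it can start is 07:25.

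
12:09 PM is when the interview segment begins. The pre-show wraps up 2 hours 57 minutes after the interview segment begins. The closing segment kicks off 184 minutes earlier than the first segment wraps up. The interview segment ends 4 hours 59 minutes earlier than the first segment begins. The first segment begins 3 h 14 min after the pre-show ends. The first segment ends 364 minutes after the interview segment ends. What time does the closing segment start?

The pre-show ends at 12:09 PM + 177 min = 3:06 PM.
The first segment starts at 3:06 PM + 194 min = 6:20 PM.
The interview segment ends at 6:20 PM − 299 min = 1:21 PM.
The first segment ends at 1:21 PM + 364 min = 7:25 PM.
The closing segment starts at 7:25 PM − 184 min = 4:21 PM.

4:21 PM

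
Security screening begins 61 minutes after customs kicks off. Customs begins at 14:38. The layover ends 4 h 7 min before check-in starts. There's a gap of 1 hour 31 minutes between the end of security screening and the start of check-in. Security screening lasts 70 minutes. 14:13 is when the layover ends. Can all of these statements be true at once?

Yes

Security screening starts at 14:38 + 61 min = 15:39.
Security screening ends at 15:39 + 70 min = 16:49.
Check-in starts at 16:49 + 91 min = 18:20.
The layover ends at 18:20 − 247 min = 14:13.
That matches the stated 14:13, so the schedule is consistent.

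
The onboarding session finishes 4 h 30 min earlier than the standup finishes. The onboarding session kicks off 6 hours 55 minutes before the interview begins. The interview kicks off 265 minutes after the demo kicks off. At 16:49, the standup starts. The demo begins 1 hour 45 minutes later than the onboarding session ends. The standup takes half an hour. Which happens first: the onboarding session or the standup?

The standup ends at 16:49 + 30 min = 17:19.
The onboarding session ends at 17:19 − 270 min = 12:49.
The demo starts at 12:49 + 105 min = 14:34.
The interview starts at 14:34 + 265 min = 18:59.
The onboarding session starts at 18:59 − 415 min = 12:04.
The onboarding session starts at 12:04 and the standup starts at 16:49, so the onboarding session is first.

the onboarding session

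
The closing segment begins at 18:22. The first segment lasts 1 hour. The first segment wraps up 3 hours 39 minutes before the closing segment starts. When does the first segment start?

The first segment ends at 18:22 − 219 min = 14:43.
The first segment starts at 14:43 − 60 min = 13:43.

13:43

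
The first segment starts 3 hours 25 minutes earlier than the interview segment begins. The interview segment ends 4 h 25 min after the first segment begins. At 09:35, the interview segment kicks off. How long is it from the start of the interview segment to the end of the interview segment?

The first segment starts at 09:35 − 205 min = 06:10.
The interview segment ends at 06:10 + 265 min = 10:35.
From 09:35 to 10:35 is 60 minutes.

60 minutes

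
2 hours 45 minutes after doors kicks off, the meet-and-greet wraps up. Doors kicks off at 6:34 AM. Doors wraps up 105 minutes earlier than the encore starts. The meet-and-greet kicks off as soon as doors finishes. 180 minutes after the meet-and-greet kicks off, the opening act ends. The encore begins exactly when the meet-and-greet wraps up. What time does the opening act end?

10:34 AM

The meet-and-greet ends at 6:34 AM + 165 min = 9:19 AM.
So the encore starts at 9:19 AM.
Doors ends at 9:19 AM − 105 min = 7:34 AM.
So the meet-and-greet starts at 7:34 AM.
The opening act ends at 7:34 AM + 180 min = 10:34 AM.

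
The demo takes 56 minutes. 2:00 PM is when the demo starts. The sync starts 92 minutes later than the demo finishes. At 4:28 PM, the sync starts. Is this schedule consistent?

Yes

The demo ends at 2:00 PM + 56 min = 2:56 PM.
The sync starts at 2:56 PM + 92 min = 4:28 PM.
That matches the stated 4:28 PM, so the schedule is consistent.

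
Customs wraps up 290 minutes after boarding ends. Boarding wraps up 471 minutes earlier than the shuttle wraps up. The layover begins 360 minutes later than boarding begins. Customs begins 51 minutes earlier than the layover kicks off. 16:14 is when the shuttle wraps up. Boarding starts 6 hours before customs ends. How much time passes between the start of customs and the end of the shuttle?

3 h 52 min

Boarding ends at 16:14 − 471 min = 08:23.
Customs ends at 08:23 + 290 min = 13:13.
Boarding starts at 13:13 − 360 min = 07:13.
The layover starts at 07:13 + 360 min = 13:13.
Customs starts at 13:13 − 51 min = 12:22.
From 12:22 to 16:14 is 3 h 52 min.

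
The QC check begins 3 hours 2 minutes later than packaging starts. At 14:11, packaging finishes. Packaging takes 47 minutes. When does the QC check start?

Packaging starts at 14:11 − 47 min = 13:24.
The QC check starts at 13:24 + 182 min = 16:26.

16:26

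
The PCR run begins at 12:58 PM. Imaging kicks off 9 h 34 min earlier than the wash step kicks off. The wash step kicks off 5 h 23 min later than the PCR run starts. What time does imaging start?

The wash step starts at 12:58 PM + 323 min = 6:21 PM.
Imaging starts at 6:21 PM − 574 min = 8:47 AM.

8:47 AM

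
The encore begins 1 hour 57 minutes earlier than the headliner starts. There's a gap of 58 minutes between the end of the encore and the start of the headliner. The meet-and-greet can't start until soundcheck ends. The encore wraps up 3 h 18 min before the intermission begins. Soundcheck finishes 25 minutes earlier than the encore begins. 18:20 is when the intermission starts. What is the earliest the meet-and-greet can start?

13:38

The encore ends at 18:20 − 198 min = 15:02.
The headliner starts at 15:02 + 58 min = 16:00.
The encore starts at 16:00 − 117 min = 14:03.
Soundcheck ends at 14:03 − 25 min = 13:38.
The meet-and-greet is bounded by soundcheck, so the earliest it can start is 13:38.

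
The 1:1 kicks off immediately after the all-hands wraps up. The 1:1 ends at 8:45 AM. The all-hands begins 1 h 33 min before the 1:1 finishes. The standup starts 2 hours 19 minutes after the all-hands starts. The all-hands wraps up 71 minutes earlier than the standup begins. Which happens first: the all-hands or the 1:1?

the all-hands

The all-hands starts at 8:45 AM − 93 min = 7:12 AM.
The standup starts at 7:12 AM + 139 min = 9:31 AM.
The all-hands ends at 9:31 AM − 71 min = 8:20 AM.
So the 1:1 starts at 8:20 AM.
The all-hands starts at 7:12 AM and the 1:1 starts at 8:20 AM, so the all-hands is first.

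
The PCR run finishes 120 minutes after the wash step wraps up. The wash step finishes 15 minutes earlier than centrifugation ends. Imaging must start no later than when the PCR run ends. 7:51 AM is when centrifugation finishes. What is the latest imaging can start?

9:36 AM

The wash step ends at 7:51 AM − 15 min = 7:36 AM.
The PCR run ends at 7:36 AM + 120 min = 9:36 AM.
Imaging is bounded by the PCR run, so the latest it can start is 9:36 AM.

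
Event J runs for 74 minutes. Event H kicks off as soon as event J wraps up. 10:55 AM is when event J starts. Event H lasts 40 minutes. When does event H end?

Event J ends at 10:55 AM + 74 min = 12:09 PM.
So event H starts at 12:09 PM.
Event H ends at 12:09 PM + 40 min = 12:49 PM.

12:49 PM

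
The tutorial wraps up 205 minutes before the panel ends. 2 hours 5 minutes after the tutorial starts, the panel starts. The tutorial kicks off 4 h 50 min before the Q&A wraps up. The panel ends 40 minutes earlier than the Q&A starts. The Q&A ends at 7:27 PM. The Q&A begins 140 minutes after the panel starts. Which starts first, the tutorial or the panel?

The tutorial starts at 7:27 PM − 290 min = 2:37 PM.
The panel starts at 2:37 PM + 125 min = 4:42 PM.
The tutorial starts at 2:37 PM and the panel starts at 4:42 PM, so the tutorial is first.

the tutorial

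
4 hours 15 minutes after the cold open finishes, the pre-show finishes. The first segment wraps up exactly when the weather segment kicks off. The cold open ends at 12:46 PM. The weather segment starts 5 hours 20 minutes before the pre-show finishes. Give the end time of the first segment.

11:41 AM

The pre-show ends at 12:46 PM + 255 min = 5:01 PM.
The weather segment starts at 5:01 PM − 320 min = 11:41 AM.
So the first segment ends at 11:41 AM.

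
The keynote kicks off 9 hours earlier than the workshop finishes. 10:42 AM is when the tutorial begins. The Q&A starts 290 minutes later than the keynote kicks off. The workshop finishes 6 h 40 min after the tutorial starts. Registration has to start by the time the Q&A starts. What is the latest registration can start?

The workshop ends at 10:42 AM + 400 min = 5:22 PM.
The keynote starts at 5:22 PM − 540 min = 8:22 AM.
The Q&A starts at 8:22 AM + 290 min = 1:12 PM.
Registration is bounded by the Q&A, so the latest it can start is 1:12 PM.

1:12 PM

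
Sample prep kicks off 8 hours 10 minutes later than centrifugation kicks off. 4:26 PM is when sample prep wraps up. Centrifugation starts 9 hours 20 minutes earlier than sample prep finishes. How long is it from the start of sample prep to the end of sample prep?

Centrifugation starts at 4:26 PM − 560 min = 7:06 AM.
Sample prep starts at 7:06 AM + 490 min = 3:16 PM.
From 3:16 PM to 4:26 PM is 1 h 10 min.

1 h 10 min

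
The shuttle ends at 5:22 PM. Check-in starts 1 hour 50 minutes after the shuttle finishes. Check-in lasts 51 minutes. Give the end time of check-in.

Check-in starts at 5:22 PM + 110 min = 7:12 PM.
Check-in ends at 7:12 PM + 51 min = 8:03 PM.

8:03 PM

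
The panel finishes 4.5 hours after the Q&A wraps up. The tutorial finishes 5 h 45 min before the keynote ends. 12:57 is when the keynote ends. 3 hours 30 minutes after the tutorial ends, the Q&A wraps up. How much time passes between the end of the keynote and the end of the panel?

2 hours 15 minutes

The tutorial ends at 12:57 − 345 min = 07:12.
The Q&A ends at 07:12 + 210 min = 10:42.
The panel ends at 10:42 + 270 min = 15:12.
From 12:57 to 15:12 is 2 hours 15 minutes.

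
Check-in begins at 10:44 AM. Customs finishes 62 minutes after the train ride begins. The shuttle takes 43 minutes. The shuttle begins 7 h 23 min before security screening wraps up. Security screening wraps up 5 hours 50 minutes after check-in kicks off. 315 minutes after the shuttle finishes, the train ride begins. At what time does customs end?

Security screening ends at 10:44 AM + 350 min = 4:34 PM.
The shuttle starts at 4:34 PM − 443 min = 9:11 AM.
The shuttle ends at 9:11 AM + 43 min = 9:54 AM.
The train ride starts at 9:54 AM + 315 min = 3:09 PM.
Customs ends at 3:09 PM + 62 min = 4:11 PM.

4:11 PM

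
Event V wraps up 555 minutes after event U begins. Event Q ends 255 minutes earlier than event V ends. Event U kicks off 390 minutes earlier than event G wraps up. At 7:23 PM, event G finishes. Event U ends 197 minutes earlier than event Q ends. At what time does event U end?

Event U starts at 7:23 PM − 390 min = 12:53 PM.
Event V ends at 12:53 PM + 555 min = 10:08 PM.
Event Q ends at 10:08 PM − 255 min = 5:53 PM.
Event U ends at 5:53 PM − 197 min = 2:36 PM.

2:36 PM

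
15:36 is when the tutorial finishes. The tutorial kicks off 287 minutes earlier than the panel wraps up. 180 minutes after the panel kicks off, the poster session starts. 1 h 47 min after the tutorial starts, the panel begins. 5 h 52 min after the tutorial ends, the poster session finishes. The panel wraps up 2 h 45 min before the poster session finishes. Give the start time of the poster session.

18:43

The poster session ends at 15:36 + 352 min = 21:28.
The panel ends at 21:28 − 165 min = 18:43.
The tutorial starts at 18:43 − 287 min = 13:56.
The panel starts at 13:56 + 107 min = 15:43.
The poster session starts at 15:43 + 180 min = 18:43.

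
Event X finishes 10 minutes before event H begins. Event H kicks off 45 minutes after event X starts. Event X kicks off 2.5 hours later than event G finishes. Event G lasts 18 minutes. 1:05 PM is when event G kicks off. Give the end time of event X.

Event G ends at 1:05 PM + 18 min = 1:23 PM.
Event X starts at 1:23 PM + 150 min = 3:53 PM.
Event H starts at 3:53 PM + 45 min = 4:38 PM.
Event X ends at 4:38 PM − 10 min = 4:28 PM.

4:28 PM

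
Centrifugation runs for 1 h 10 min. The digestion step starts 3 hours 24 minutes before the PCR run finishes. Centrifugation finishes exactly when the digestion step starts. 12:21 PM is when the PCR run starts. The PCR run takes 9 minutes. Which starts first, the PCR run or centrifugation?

The PCR run ends at 12:21 PM + 9 min = 12:30 PM.
The digestion step starts at 12:30 PM − 204 min = 9:06 AM.
So centrifugation ends at 9:06 AM.
Centrifugation starts at 9:06 AM − 70 min = 7:56 AM.
The PCR run starts at 12:21 PM and centrifugation starts at 7:56 AM, so centrifugation is first.

centrifugation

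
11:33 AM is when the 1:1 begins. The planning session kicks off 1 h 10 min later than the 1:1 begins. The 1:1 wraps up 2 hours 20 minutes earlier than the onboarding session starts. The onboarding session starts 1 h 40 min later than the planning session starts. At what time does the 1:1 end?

12:03 PM

The planning session starts at 11:33 AM + 70 min = 12:43 PM.
The onboarding session starts at 12:43 PM + 100 min = 2:23 PM.
The 1:1 ends at 2:23 PM − 140 min = 12:03 PM.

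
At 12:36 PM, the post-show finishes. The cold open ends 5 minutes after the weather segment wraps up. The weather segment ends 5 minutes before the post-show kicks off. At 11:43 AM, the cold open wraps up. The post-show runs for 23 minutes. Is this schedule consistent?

No

The post-show starts at 12:36 PM − 23 min = 12:13 PM.
The weather segment ends at 12:13 PM − 5 min = 12:08 PM.
The cold open ends at 12:08 PM + 5 min = 12:13 PM.
But the cold open is also said to end at 11:43 AM — a 30-minute conflict.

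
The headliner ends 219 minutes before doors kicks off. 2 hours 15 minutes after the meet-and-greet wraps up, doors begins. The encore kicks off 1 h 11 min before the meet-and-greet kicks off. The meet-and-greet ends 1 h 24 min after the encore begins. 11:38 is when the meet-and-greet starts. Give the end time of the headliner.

The encore starts at 11:38 − 71 min = 10:27.
The meet-and-greet ends at 10:27 + 84 min = 11:51.
Doors starts at 11:51 + 135 min = 14:06.
The headliner ends at 14:06 − 219 min = 10:27.

10:27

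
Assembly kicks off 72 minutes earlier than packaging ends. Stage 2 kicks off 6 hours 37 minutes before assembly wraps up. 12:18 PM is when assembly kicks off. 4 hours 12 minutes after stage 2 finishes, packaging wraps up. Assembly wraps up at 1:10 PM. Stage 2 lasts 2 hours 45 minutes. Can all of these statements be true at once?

Yes

Stage 2 starts at 1:10 PM − 397 min = 6:33 AM.
Stage 2 ends at 6:33 AM + 165 min = 9:18 AM.
Packaging ends at 9:18 AM + 252 min = 1:30 PM.
Assembly starts at 1:30 PM − 72 min = 12:18 PM.
That matches the stated 12:18 PM, so the schedule is consistent.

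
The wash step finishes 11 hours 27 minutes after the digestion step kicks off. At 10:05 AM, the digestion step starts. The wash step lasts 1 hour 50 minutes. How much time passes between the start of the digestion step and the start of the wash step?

9 hours 37 minutes

The wash step ends at 10:05 AM + 687 min = 9:32 PM.
The wash step starts at 9:32 PM − 110 min = 7:42 PM.
From 10:05 AM to 7:42 PM is 9 hours 37 minutes.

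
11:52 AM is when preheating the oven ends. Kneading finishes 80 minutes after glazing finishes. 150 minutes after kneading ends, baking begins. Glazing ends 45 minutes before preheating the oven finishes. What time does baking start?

Glazing ends at 11:52 AM − 45 min = 11:07 AM.
Kneading ends at 11:07 AM + 80 min = 12:27 PM.
Baking starts at 12:27 PM + 150 min = 2:57 PM.

2:57 PM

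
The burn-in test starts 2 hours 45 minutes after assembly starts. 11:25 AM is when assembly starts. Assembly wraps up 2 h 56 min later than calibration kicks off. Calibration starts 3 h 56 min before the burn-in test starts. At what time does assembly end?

The burn-in test starts at 11:25 AM + 165 min = 2:10 PM.
Calibration starts at 2:10 PM − 236 min = 10:14 AM.
Assembly ends at 10:14 AM + 176 min = 1:10 PM.

1:10 PM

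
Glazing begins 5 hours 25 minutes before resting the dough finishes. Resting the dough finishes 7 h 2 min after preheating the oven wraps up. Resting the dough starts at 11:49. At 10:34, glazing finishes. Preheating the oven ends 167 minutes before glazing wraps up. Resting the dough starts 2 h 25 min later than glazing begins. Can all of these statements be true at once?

Yes

Preheating the oven ends at 10:34 − 167 min = 07:47.
Resting the dough ends at 07:47 + 422 min = 14:49.
Glazing starts at 14:49 − 325 min = 09:24.
Resting the dough starts at 09:24 + 145 min = 11:49.
That matches the stated 11:49, so the schedule is consistent.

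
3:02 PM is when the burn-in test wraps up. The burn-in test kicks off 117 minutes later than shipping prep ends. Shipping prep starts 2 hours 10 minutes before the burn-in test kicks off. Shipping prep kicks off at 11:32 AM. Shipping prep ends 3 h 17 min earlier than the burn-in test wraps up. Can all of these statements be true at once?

Yes

Shipping prep ends at 3:02 PM − 197 min = 11:45 AM.
The burn-in test starts at 11:45 AM + 117 min = 1:42 PM.
Shipping prep starts at 1:42 PM − 130 min = 11:32 AM.
That matches the stated 11:32 AM, so the schedule is consistent.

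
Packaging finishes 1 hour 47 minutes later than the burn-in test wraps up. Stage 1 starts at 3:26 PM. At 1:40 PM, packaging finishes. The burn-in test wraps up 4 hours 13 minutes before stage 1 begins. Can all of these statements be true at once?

No

The burn-in test ends at 3:26 PM − 253 min = 11:13 AM.
Packaging ends at 11:13 AM + 107 min = 1:00 PM.
But packaging is also said to end at 1:40 PM — a 40-minute conflict.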